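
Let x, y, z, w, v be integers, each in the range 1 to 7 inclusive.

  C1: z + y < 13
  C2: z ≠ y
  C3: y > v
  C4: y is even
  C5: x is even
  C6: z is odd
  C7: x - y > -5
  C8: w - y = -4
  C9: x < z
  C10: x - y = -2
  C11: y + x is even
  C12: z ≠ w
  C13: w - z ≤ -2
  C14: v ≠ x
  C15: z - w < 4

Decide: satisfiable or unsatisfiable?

Satisfiable

Take x = 4, y = 6, z = 5, w = 2, v = 1. Then constraint 1: z + y = 11; constraint 7: x - y = -2, and every other listed constraint is also met.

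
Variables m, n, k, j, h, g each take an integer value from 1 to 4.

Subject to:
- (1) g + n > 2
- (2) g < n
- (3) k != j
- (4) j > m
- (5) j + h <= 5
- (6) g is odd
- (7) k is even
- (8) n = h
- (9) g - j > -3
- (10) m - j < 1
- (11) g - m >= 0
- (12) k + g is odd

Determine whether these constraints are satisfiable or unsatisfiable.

Try m = 1, n = 2, k = 4, j = 2, h = 2, g = 1.
Check constraint 1: g + n = 3; constraint 5: j + h = 4. The remaining constraints are straightforward to verify.

Satisfiable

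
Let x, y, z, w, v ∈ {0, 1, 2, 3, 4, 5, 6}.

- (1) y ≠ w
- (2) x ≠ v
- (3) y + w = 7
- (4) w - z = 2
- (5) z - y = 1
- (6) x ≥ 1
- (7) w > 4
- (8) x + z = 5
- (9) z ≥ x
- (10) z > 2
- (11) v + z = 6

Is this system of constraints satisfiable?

Satisfiable

Take x = 2, y = 2, z = 3, w = 5, v = 3. Then constraint 3: y + w = 7; constraint 4: w - z = 2; constraint 5: z - y = 1, and every other listed constraint is also met.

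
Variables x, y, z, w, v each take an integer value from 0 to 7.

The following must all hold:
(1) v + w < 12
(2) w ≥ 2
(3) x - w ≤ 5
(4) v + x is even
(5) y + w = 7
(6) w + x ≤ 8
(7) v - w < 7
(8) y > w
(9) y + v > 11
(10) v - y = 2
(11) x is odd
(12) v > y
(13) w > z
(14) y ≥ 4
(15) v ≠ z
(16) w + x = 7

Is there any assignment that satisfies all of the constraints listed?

Satisfiable

One satisfying assignment is x = 5, y = 5, z = 1, w = 2, v = 7.
For the less obvious constraints — constraint 1: v + w = 9; constraint 3: x - w = 3 — and the others hold by inspection.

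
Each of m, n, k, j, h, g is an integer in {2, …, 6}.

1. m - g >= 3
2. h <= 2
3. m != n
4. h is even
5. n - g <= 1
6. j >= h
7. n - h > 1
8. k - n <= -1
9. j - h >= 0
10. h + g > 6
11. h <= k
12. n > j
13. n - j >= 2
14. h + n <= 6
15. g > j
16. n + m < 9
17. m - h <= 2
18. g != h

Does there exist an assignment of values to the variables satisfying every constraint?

Constraints 1, 5, 9, 13, and 17 give g − n ≥ -1, n − j ≥ 2, j − h ≥ 0, h − m ≥ -2, m − g ≥ 3.
Adding all 5 inequalities: the left sides telescope to 0, and the right sides sum to (-1) + 2 + 0 + (-2) + 3 = 2. So 0 ≥ 2, which is false.

Unsatisfiable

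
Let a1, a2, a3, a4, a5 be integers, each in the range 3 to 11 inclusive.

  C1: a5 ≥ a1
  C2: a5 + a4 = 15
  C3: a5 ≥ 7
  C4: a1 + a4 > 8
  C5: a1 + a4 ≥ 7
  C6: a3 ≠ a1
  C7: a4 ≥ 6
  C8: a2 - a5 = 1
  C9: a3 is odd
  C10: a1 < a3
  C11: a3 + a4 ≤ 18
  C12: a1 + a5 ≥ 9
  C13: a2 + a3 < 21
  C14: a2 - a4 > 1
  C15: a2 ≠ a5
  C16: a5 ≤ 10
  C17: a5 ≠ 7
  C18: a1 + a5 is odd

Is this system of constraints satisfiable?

Satisfiable

Setting (a1, a2, a3, a4, a5) = (3, 9, 9, 7, 8) satisfies everything: constraint 2: a5 + a4 = 15; constraint 4: a1 + a4 = 10, and the others follow.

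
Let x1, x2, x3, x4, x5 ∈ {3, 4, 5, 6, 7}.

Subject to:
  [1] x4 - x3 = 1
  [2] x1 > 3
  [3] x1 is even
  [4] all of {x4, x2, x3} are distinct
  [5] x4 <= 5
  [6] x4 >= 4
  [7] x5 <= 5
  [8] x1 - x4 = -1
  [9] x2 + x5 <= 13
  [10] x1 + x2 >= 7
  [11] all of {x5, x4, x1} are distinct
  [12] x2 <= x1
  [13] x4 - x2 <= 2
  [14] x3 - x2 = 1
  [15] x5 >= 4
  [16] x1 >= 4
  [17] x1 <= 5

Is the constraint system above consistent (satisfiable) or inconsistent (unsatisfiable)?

Unsatisfiable

Constraints 5, 6, 7, 15, 16, and 17 confine each of x5, x4, x1 to the 2 values {4, 5}.
Constraint 11 requires all 3 of them to be distinct, but only 2 values are available — impossible by the pigeonhole principle.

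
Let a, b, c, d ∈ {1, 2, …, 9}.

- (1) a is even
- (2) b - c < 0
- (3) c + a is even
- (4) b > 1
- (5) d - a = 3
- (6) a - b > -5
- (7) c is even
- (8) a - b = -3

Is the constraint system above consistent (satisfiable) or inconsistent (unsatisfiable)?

Satisfiable

Setting (a, b, c, d) = (2, 5, 8, 5) satisfies everything: constraint 2: b - c = -3; constraint 5: d - a = 3; constraint 6: a - b = -3, and the others follow.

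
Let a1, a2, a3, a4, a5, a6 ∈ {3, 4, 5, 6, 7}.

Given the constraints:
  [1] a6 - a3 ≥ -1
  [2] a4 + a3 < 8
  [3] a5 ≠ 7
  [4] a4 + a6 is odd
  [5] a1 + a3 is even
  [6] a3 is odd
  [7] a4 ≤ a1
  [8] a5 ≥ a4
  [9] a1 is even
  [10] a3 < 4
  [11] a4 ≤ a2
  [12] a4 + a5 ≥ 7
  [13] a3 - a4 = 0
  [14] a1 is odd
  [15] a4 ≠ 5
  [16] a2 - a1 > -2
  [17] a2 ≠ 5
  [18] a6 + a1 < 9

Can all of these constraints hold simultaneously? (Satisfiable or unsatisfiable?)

Unsatisfiable

Constraint 9 makes a1 even and constraint 6 makes a3 odd, so a1 + a3 must be odd. Constraint 5 says a1 + a3 is even — contradiction.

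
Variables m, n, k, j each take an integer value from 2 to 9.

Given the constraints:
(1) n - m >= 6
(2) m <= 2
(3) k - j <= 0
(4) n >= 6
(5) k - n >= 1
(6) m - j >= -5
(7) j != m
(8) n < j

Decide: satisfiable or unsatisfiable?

Unsatisfiable

Constraints 1, 3, 5, and 6 give j − k ≥ 0, k − n ≥ 1, n − m ≥ 6, m − j ≥ -5.
Adding all 4 inequalities: the left sides telescope to 0, and the right sides sum to 0 + 1 + 6 + (-5) = 2. So 0 ≥ 2, which is false.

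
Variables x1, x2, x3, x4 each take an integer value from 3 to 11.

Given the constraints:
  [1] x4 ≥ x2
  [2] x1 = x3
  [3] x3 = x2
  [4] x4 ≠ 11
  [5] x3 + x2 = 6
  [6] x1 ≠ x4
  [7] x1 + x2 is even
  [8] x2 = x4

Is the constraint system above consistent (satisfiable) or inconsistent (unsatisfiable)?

From constraints 2, 3, and 8, x1 = x3 = x2 = x4, so x1 = x4. But constraint 6 says x1 ≠ x4. Contradiction.

Unsatisfiable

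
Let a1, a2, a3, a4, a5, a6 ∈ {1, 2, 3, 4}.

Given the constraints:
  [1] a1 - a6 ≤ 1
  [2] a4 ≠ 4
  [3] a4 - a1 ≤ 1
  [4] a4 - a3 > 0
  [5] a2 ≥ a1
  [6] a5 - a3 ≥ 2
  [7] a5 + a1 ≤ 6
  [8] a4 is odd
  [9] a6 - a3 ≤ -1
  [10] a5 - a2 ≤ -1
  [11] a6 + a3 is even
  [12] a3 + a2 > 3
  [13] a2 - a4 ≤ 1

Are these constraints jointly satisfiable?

Constraints 1, 3, 6, 9, 10, and 13 give a4 − a2 ≥ -1, a2 − a5 ≥ 1, a5 − a3 ≥ 2, a3 − a6 ≥ 1, a6 − a1 ≥ -1, a1 − a4 ≥ -1.
Adding all 6 inequalities: the left sides telescope to 0, and the right sides sum to (-1) + 1 + 2 + 1 + (-1) + (-1) = 1. So 0 ≥ 1, which is false.

Unsatisfiable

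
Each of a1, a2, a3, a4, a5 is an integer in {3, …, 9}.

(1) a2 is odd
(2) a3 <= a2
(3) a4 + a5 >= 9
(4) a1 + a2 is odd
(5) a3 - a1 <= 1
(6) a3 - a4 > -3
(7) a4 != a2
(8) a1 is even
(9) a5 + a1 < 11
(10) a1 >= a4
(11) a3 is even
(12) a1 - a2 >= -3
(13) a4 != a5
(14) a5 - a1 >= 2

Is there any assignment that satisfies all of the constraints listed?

Setting (a1, a2, a3, a4, a5) = (4, 7, 4, 4, 6) satisfies everything: constraint 3: a4 + a5 = 10; constraint 5: a3 - a1 = 0; constraint 6: a3 - a4 = 0, and the others follow.

Satisfiable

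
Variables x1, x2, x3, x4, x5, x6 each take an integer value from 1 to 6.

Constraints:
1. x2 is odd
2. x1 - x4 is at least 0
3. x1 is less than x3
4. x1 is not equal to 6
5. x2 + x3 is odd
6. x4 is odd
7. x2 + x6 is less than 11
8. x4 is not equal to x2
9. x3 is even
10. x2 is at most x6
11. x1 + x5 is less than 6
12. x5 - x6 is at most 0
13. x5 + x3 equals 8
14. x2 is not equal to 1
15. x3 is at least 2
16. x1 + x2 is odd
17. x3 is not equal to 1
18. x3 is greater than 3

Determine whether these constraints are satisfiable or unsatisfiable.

Satisfiable

The assignment x1 = 2, x2 = 3, x3 = 6, x4 = 1, x5 = 2, x6 = 5 works:
  constraint 2 holds since x1 - x4 = 1.
  constraint 7 holds since x2 + x6 = 8.
The rest check out directly.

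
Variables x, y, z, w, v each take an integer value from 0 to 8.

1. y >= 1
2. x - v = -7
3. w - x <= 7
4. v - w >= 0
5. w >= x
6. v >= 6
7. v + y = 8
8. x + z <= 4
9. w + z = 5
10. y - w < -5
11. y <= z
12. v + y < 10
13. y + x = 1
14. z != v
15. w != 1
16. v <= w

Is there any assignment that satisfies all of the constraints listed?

Unsatisfiable

From constraints 6 and 16: w ≥ v ≥ 6. From constraints 1 and 11: z ≥ y ≥ 1. Hence w + z ≥ 7. But constraint 9 requires w + z = 5, and 5 < 7. Contradiction.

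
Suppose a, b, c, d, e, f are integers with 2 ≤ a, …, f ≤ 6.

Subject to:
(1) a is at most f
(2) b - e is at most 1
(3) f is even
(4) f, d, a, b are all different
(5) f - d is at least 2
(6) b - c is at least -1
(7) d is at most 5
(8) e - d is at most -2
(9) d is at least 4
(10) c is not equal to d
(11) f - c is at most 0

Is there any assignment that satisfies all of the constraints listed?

Constraints 2, 5, 6, 8, and 11 give d − e ≥ 2, e − b ≥ -1, b − c ≥ -1, c − f ≥ 0, f − d ≥ 2.
Adding all 5 inequalities: the left sides telescope to 0, and the right sides sum to 2 + (-1) + (-1) + 0 + 2 = 2. So 0 ≥ 2, which is false.

Unsatisfiable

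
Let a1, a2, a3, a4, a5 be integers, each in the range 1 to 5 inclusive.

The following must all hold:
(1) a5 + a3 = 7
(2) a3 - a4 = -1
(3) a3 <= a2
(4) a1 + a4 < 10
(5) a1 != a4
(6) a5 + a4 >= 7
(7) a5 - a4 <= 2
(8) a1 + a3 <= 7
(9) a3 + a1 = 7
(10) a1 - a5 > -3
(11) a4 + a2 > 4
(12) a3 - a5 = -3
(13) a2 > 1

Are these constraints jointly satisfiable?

Satisfiable

Try a1 = 5, a2 = 4, a3 = 2, a4 = 3, a5 = 5.
Check constraint 1: a5 + a3 = 7; constraint 2: a3 - a4 = -1; constraint 4: a1 + a4 = 8. The remaining constraints are straightforward to verify.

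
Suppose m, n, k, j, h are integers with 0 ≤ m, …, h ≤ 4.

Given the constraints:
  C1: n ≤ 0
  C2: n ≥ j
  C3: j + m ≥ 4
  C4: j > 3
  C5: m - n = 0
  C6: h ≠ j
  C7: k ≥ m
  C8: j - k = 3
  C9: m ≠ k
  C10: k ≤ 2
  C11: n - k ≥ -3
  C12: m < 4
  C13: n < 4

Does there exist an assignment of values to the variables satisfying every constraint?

Unsatisfiable

From constraints 1 and 2: j ≤ n ≤ 0. From constraints 7 and 10: m ≤ k ≤ 2. Hence j + m ≤ 2. But constraint 3 requires j + m ≥ 4, and 4 > 2. Contradiction.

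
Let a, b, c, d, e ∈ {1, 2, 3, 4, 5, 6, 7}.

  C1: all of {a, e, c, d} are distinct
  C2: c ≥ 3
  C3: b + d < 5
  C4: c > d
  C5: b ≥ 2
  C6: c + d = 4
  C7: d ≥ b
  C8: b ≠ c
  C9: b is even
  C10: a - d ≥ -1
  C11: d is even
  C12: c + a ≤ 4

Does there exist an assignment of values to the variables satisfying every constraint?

Unsatisfiable

From constraint 2: c ≥ 3. From constraints 5 and 7: d ≥ b ≥ 2. Hence c + d ≥ 5. But constraint 6 requires c + d = 4, and 4 < 5. Contradiction.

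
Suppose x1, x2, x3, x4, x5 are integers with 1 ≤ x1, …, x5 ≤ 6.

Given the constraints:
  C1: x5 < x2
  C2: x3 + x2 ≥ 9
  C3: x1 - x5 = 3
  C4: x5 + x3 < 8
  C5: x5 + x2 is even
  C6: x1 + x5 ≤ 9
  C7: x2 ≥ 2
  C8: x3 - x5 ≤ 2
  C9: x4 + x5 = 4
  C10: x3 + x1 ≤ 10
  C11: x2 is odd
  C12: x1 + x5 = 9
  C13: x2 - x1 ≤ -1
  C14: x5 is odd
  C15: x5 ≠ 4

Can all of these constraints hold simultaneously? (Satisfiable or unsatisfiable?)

Satisfiable

Setting (x1, x2, x3, x4, x5) = (6, 5, 4, 1, 3) satisfies everything: constraint 2: x3 + x2 = 9; constraint 3: x1 - x5 = 3, and the others follow.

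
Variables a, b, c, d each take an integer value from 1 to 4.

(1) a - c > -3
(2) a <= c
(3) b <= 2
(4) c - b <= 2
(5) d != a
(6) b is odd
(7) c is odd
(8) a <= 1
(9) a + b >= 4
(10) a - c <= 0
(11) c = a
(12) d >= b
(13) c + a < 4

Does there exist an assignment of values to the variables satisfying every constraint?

Unsatisfiable

From constraint 8: a ≤ 1. From constraint 3: b ≤ 2. Hence a + b ≤ 3. But constraint 9 requires a + b ≥ 4, and 4 > 3. Contradiction.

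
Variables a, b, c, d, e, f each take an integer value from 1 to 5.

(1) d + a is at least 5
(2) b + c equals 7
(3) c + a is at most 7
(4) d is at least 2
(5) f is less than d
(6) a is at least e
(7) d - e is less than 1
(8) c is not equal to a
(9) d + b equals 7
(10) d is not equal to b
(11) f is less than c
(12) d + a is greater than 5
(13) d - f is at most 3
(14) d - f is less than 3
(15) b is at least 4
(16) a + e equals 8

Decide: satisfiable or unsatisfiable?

One satisfying assignment is a = 4, b = 5, c = 2, d = 2, e = 4, f = 1.
For the less obvious constraints — constraint 1: d + a = 6; constraint 2: b + c = 7 — and the others hold by inspection.

Satisfiable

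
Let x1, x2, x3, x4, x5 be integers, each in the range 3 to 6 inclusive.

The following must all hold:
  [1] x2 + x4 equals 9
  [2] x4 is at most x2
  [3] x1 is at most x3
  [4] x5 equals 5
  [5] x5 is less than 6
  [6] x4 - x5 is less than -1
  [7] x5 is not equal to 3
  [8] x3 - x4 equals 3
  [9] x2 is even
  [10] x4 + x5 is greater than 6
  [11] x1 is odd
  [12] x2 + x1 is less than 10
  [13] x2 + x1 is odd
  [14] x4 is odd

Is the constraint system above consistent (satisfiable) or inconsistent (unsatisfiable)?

Satisfiable

Setting (x1, x2, x3, x4, x5) = (3, 6, 6, 3, 5) satisfies everything: constraint 1: x2 + x4 = 9; constraint 6: x4 - x5 = -2; constraint 8: x3 - x4 = 3, and the others follow.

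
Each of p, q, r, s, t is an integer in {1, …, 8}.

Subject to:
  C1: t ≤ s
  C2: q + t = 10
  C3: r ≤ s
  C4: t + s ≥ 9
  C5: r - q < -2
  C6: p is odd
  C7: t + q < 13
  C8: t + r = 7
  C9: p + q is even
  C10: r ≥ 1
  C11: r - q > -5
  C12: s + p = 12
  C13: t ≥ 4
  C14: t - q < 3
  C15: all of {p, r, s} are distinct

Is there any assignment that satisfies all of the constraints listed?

The assignment p = 7, q = 5, r = 2, s = 5, t = 5 works:
  constraint 2 holds since q + t = 10.
  constraint 4 holds since t + s = 10.
  constraint 5 holds since r - q = -3.
The rest check out directly.

Satisfiable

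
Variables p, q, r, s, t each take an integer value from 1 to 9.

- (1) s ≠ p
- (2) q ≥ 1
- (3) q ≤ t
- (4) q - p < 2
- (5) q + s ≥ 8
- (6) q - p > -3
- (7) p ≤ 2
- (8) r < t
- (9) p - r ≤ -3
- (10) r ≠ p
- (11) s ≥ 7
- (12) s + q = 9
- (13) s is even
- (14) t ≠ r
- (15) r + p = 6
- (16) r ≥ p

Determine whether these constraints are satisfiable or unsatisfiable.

The assignment p = 1, q = 1, r = 5, s = 8, t = 6 works:
  constraint 4 holds since q - p = 0.
  constraint 5 holds since q + s = 9.
  constraint 6 holds since q - p = 0.
The rest check out directly.

Satisfiable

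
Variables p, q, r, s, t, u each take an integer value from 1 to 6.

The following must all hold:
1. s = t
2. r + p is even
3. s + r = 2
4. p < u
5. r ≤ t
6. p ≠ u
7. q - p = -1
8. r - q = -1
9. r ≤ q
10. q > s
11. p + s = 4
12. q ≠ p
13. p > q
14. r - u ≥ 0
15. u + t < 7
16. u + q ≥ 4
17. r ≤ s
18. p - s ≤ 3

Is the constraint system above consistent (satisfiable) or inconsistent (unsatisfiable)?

Constraints 4, 10, 13, 14, and 17 give u ≤ r, r ≤ s, s < q, q < p, p < u. Chaining: u ≤ r ≤ s < q < p < u, which forces u < u — impossible.

Unsatisfiable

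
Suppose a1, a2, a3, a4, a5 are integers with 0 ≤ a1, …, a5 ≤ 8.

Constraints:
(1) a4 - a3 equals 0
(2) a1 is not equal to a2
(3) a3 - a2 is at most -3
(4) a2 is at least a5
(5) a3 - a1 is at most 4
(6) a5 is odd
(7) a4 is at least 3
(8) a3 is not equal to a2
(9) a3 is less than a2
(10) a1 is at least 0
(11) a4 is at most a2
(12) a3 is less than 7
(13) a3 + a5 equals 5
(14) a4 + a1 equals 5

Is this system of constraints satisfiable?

Satisfiable

Setting (a1, a2, a3, a4, a5) = (1, 7, 4, 4, 1) satisfies everything: constraint 1: a4 - a3 = 0; constraint 3: a3 - a2 = -3; constraint 5: a3 - a1 = 3, and the others follow.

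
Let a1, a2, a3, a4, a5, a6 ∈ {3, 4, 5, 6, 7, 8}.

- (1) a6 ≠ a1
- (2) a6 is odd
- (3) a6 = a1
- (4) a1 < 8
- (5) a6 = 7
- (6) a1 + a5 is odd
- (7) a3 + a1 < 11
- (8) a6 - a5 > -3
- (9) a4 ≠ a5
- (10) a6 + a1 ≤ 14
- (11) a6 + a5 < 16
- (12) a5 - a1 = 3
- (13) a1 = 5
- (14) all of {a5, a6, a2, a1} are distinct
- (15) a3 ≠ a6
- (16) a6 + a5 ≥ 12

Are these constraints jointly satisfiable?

Constraint 5 fixes a6 = 7 and constraint 13 fixes a1 = 5, but constraint 3 requires a6 = a1. Since 7 ≠ 5, contradiction.

Unsatisfiable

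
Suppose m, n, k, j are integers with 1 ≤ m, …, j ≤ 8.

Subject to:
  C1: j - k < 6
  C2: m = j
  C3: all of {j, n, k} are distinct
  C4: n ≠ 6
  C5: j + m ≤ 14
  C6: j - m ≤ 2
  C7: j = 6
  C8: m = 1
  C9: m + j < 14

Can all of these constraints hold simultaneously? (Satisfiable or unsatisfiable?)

Unsatisfiable

Constraint 8 fixes m = 1 and constraint 7 fixes j = 6, but constraint 2 requires m = j. Since 1 ≠ 6, contradiction.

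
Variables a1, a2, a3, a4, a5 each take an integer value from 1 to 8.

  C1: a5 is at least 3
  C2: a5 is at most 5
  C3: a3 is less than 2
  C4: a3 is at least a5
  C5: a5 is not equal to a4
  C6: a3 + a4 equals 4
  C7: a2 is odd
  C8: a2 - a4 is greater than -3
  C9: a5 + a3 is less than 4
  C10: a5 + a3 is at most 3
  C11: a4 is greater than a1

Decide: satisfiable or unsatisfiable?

Unsatisfiable

From constraints 1 and 4: a3 ≥ a5 and a5 ≥ 3, so a3 ≥ 3. From constraint 3: a3 ≤ 1. But 1 < 3, so no value of a3 works.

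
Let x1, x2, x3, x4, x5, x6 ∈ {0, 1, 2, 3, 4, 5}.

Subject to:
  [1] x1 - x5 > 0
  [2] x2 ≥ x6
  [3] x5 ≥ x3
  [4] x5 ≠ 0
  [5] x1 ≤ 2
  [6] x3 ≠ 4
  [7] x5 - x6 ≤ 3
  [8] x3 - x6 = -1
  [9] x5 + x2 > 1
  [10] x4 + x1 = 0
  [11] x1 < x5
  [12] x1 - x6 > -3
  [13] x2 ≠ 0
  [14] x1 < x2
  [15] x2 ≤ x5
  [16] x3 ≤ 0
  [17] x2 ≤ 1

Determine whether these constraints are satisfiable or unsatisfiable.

Unsatisfiable

Constraints 1, 14, and 15 give x1 < x2, x2 ≤ x5, x5 < x1. Chaining: x1 < x2 ≤ x5 < x1, which forces x1 < x1 — impossible.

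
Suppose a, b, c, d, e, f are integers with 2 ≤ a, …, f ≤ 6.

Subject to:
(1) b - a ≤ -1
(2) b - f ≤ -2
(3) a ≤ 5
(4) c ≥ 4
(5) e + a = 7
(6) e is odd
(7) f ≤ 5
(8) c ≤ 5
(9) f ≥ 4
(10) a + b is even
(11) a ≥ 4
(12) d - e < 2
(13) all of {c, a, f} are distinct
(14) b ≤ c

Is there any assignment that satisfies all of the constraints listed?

Constraints 3, 4, 7, 8, 9, and 11 confine each of c, a, f to the 2 values {4, 5}.
Constraint 13 requires all 3 of them to be distinct, but only 2 values are available — impossible by the pigeonhole principle.

Unsatisfiable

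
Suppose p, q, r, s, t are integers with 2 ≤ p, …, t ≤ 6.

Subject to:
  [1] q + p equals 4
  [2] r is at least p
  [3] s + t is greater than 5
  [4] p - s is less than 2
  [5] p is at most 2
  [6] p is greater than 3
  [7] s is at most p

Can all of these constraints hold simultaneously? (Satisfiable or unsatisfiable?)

From constraint 6: p ≥ 4. From constraint 5: p ≤ 2. But 2 < 4, so no value of p works.

Unsatisfiable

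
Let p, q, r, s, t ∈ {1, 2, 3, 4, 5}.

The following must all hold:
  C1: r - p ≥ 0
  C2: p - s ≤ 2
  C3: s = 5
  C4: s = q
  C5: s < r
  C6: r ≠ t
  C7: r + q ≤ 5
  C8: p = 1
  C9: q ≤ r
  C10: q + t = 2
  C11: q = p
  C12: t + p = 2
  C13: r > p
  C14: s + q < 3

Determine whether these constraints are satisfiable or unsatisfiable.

Unsatisfiable

Constraint 3 fixes s = 5 and constraint 8 fixes p = 1. Constraints 4 and 11 give s = q = p, so s = p. But 5 ≠ 1 — contradiction.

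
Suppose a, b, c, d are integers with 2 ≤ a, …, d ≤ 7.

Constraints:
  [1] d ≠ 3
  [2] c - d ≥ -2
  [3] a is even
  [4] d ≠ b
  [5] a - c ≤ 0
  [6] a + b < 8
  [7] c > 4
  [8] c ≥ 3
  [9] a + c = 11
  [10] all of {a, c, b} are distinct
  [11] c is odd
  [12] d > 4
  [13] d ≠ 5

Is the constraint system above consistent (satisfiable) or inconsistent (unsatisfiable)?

Try a = 4, b = 2, c = 7, d = 7.
Check constraint 2: c - d = 0; constraint 5: a - c = -3; constraint 6: a + b = 6. The remaining constraints are straightforward to verify.

Satisfiable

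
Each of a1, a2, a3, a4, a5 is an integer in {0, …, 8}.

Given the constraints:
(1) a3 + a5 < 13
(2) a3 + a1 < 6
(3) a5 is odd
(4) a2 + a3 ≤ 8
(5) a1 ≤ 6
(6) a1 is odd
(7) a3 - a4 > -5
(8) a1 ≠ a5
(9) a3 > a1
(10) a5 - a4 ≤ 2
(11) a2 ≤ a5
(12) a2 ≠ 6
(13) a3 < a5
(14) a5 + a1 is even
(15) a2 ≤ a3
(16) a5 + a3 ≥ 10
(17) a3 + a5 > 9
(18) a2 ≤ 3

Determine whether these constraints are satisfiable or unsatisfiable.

Satisfiable

The assignment a1 = 1, a2 = 1, a3 = 4, a4 = 8, a5 = 7 works:
  constraint 1 holds since a3 + a5 = 11.
  constraint 2 holds since a3 + a1 = 5.
The rest check out directly.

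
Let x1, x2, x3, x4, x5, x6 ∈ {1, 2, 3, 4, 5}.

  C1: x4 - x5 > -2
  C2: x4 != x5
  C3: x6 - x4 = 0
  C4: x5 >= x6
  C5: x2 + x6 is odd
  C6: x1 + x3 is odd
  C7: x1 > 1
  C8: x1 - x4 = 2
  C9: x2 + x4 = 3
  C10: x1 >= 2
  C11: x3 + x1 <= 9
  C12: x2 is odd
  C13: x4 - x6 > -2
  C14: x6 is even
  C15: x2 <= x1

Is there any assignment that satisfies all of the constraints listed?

Satisfiable

Setting (x1, x2, x3, x4, x5, x6) = (4, 1, 3, 2, 3, 2) satisfies everything: constraint 1: x4 - x5 = -1; constraint 3: x6 - x4 = 0, and the others follow.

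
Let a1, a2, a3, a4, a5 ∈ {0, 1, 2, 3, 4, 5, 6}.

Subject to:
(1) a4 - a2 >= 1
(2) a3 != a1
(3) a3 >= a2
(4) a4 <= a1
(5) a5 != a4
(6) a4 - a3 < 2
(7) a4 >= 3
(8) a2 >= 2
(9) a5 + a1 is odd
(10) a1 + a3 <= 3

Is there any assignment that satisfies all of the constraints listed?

Unsatisfiable

From constraints 4 and 7: a1 ≥ a4 ≥ 3. From constraints 3 and 8: a3 ≥ a2 ≥ 2. Hence a1 + a3 ≥ 5. But constraint 10 requires a1 + a3 ≤ 3, and 3 < 5. Contradiction.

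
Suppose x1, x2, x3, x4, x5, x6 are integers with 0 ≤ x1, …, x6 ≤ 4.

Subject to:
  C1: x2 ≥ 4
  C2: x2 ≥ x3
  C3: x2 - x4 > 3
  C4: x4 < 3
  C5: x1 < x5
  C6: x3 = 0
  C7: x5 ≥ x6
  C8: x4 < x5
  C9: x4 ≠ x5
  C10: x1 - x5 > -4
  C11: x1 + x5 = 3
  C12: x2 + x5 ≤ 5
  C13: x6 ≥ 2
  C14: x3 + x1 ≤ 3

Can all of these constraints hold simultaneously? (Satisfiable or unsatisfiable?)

From constraint 1: x2 ≥ 4. From constraints 7 and 13: x5 ≥ x6 ≥ 2. Hence x2 + x5 ≥ 6. But constraint 12 requires x2 + x5 ≤ 5, and 5 < 6. Contradiction.

Unsatisfiable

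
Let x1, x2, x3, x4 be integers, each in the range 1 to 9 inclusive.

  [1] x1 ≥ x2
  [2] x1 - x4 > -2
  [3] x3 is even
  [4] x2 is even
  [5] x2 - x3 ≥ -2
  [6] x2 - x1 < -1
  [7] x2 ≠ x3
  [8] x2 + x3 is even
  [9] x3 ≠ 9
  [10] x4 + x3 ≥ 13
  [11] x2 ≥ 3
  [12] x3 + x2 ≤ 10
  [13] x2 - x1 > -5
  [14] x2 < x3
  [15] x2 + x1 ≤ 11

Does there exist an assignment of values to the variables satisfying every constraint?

One satisfying assignment is x1 = 6, x2 = 4, x3 = 6, x4 = 7.
For the less obvious constraints — constraint 2: x1 - x4 = -1; constraint 5: x2 - x3 = -2; constraint 6: x2 - x1 = -2 — and the others hold by inspection.

Satisfiable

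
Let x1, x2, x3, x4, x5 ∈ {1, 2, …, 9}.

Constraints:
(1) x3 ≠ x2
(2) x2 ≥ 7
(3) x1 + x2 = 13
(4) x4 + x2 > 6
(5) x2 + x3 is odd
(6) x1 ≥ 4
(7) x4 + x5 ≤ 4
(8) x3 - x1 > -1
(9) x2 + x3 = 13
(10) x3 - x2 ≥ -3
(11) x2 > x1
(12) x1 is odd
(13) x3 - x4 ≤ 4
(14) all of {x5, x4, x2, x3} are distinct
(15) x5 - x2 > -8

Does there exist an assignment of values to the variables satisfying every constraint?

Satisfiable

Try x1 = 5, x2 = 8, x3 = 5, x4 = 1, x5 = 3.
Check constraint 3: x1 + x2 = 13; constraint 4: x4 + x2 = 9; constraint 7: x4 + x5 = 4. The remaining constraints are straightforward to verify.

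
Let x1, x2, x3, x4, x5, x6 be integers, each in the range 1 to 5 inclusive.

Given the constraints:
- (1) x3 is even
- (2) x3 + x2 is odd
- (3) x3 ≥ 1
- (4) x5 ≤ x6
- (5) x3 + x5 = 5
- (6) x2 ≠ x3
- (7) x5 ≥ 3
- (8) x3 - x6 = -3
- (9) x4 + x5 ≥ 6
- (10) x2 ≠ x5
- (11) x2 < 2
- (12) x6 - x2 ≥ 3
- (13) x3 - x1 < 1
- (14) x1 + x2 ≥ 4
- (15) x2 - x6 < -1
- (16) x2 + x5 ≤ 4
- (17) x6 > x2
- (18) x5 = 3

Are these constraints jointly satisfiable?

Try x1 = 3, x2 = 1, x3 = 2, x4 = 4, x5 = 3, x6 = 5.
Check constraint 5: x3 + x5 = 5; constraint 8: x3 - x6 = -3. The remaining constraints are straightforward to verify.

Satisfiable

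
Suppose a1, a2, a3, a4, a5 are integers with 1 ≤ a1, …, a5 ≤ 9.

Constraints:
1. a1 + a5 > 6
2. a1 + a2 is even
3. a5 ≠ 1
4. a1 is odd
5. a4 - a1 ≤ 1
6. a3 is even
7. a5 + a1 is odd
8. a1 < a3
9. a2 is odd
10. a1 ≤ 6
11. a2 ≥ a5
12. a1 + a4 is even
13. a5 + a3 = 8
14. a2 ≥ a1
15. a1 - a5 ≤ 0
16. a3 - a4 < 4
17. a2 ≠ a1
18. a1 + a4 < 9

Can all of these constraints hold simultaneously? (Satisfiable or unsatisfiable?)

One satisfying assignment is a1 = 3, a2 = 7, a3 = 4, a4 = 3, a5 = 4.
For the less obvious constraints — constraint 1: a1 + a5 = 7; constraint 5: a4 - a1 = 0; constraint 13: a5 + a3 = 8 — and the others hold by inspection.

Satisfiable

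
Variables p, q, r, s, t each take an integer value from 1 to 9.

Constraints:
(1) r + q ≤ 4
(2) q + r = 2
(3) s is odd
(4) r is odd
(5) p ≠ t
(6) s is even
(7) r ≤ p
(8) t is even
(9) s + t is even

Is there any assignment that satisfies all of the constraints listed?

Constraint 3 makes s odd and constraint 8 makes t even, so s + t must be odd. Constraint 9 says s + t is even — contradiction.

Unsatisfiable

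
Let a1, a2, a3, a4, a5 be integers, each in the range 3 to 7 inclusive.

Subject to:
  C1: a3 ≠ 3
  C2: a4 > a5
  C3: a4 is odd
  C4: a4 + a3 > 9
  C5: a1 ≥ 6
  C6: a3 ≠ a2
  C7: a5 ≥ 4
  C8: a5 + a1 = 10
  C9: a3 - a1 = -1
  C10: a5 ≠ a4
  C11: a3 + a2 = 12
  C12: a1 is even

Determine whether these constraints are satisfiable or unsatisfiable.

Satisfiable

Try a1 = 6, a2 = 7, a3 = 5, a4 = 5, a5 = 4.
Check constraint 4: a4 + a3 = 10; constraint 8: a5 + a1 = 10; constraint 9: a3 - a1 = -1. The remaining constraints are straightforward to verify.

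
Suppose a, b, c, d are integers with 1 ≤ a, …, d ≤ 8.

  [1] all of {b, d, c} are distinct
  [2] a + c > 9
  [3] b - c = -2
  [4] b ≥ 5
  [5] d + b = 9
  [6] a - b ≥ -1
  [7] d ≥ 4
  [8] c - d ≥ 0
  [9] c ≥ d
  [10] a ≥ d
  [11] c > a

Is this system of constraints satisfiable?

Satisfiable

Take a = 5, b = 5, c = 7, d = 4. Then constraint 2: a + c = 12; constraint 3: b - c = -2, and every other listed constraint is also met.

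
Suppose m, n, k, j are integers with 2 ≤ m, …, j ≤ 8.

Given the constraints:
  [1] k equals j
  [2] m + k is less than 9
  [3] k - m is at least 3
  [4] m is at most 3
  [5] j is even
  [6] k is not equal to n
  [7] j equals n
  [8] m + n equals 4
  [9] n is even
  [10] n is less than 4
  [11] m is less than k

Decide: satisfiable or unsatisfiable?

From constraints 1 and 7, k = j = n, so k = n. But constraint 6 says k ≠ n. Contradiction.

Unsatisfiable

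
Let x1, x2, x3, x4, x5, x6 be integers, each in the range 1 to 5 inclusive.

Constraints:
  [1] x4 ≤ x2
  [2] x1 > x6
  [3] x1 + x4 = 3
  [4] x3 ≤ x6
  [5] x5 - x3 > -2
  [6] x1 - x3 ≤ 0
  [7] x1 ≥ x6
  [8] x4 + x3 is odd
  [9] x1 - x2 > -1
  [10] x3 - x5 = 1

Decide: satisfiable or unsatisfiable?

Constraints 2, 4, and 6 give x3 ≤ x6, x6 < x1, x1 ≤ x3. Chaining: x3 ≤ x6 < x1 ≤ x3, which forces x3 < x3 — impossible.

Unsatisfiable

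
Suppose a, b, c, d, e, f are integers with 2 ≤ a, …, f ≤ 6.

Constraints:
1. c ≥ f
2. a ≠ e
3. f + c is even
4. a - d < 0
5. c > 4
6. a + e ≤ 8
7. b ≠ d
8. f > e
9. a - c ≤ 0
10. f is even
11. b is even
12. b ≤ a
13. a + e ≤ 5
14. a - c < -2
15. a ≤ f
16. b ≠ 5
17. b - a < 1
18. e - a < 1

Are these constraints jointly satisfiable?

Take a = 3, b = 2, c = 6, d = 4, e = 2, f = 4. Then constraint 4: a - d = -1; constraint 6: a + e = 5, and every other listed constraint is also met.

Satisfiable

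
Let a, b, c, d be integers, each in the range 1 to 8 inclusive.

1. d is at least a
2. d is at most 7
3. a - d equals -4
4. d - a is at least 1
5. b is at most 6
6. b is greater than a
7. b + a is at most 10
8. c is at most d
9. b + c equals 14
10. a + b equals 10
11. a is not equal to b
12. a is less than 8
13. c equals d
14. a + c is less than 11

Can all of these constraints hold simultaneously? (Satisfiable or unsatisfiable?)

From constraint 5: b ≤ 6. From constraints 2 and 8: c ≤ d ≤ 7. Hence b + c ≤ 13. But constraint 9 requires b + c = 14, and 14 > 13. Contradiction.

Unsatisfiable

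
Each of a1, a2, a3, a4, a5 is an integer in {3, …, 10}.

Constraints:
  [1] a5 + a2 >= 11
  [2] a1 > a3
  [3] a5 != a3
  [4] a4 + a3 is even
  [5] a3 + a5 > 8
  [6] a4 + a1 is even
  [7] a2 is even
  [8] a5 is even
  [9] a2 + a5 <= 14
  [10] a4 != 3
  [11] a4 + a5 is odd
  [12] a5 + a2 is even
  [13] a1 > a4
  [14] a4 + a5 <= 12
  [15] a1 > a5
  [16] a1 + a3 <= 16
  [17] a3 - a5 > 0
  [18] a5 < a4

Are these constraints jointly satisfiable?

One satisfying assignment is a1 = 9, a2 = 10, a3 = 5, a4 = 5, a5 = 4.
For the less obvious constraints — constraint 1: a5 + a2 = 14; constraint 5: a3 + a5 = 9 — and the others hold by inspection.

Satisfiable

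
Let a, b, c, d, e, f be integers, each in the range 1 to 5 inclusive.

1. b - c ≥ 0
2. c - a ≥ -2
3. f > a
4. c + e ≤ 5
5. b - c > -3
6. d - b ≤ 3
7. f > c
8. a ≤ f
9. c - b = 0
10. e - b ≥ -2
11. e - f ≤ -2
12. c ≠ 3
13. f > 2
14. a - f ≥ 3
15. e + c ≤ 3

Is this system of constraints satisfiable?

Constraints 1, 2, 10, 11, and 14 give f − e ≥ 2, e − b ≥ -2, b − c ≥ 0, c − a ≥ -2, a − f ≥ 3.
Adding all 5 inequalities: the left sides telescope to 0, and the right sides sum to 2 + (-2) + 0 + (-2) + 3 = 1. So 0 ≥ 1, which is false.

Unsatisfiable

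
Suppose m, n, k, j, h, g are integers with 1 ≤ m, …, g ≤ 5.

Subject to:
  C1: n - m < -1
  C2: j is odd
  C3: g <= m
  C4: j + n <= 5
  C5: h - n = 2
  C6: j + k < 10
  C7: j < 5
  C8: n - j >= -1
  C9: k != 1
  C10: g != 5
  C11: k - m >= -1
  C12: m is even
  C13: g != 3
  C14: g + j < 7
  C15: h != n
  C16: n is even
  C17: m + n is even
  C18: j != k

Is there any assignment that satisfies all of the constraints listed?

The assignment m = 4, n = 2, k = 4, j = 3, h = 4, g = 1 works:
  constraint 1 holds since n - m = -2.
  constraint 4 holds since j + n = 5.
  constraint 5 holds since h - n = 2.
The rest check out directly.

Satisfiable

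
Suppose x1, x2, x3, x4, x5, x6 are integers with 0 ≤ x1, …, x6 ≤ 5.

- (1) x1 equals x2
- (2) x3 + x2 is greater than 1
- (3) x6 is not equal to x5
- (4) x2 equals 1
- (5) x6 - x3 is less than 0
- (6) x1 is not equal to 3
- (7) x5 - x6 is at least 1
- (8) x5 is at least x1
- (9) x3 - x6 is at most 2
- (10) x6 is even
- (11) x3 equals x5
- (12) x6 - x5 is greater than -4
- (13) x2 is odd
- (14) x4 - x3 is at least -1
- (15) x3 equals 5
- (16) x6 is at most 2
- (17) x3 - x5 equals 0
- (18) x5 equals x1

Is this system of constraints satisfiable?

Unsatisfiable

Constraint 15 fixes x3 = 5 and constraint 4 fixes x2 = 1. Constraints 1, 11, and 18 give x3 = x5 = x1 = x2, so x3 = x2. But 5 ≠ 1 — contradiction.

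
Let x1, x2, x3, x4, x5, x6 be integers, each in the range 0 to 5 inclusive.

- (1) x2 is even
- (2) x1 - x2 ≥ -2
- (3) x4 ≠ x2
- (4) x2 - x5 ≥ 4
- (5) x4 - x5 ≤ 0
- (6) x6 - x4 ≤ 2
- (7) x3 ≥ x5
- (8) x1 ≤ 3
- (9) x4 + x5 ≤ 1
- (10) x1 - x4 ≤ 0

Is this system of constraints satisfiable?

Unsatisfiable

Constraints 2, 4, 5, and 10 give x4 − x1 ≥ 0, x1 − x2 ≥ -2, x2 − x5 ≥ 4, x5 − x4 ≥ 0.
Adding all 4 inequalities: the left sides telescope to 0, and the right sides sum to 0 + (-2) + 4 + 0 = 2. So 0 ≥ 2, which is false.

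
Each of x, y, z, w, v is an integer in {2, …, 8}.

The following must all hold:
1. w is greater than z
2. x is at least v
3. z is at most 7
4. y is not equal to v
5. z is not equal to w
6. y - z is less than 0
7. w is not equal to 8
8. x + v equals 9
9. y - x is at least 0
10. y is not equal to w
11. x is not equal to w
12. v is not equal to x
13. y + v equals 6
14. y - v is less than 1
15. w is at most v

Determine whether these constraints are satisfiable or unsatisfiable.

Constraints 1, 2, 6, 9, and 15 give x ≤ y, y < z, z < w, w ≤ v, v ≤ x. Chaining: x ≤ y < z < w ≤ v ≤ x, which forces x < x — impossible.

Unsatisfiable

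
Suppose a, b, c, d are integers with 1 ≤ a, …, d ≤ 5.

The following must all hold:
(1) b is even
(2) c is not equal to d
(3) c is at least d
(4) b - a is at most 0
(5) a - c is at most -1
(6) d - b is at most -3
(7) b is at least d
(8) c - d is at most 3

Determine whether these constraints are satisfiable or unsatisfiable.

Unsatisfiable

Constraints 4, 5, 6, and 8 give c − a ≥ 1, a − b ≥ 0, b − d ≥ 3, d − c ≥ -3.
Adding all 4 inequalities: the left sides telescope to 0, and the right sides sum to 1 + 0 + 3 + (-3) = 1. So 0 ≥ 1, which is false.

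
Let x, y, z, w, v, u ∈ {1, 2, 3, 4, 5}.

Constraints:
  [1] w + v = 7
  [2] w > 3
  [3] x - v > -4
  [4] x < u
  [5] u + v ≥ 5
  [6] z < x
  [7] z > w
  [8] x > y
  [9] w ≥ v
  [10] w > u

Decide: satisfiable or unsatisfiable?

Constraints 4, 6, 7, and 10 give z < x, x < u, u < w, w < z. Chaining: z < x < u < w < z, which forces z < z — impossible.

Unsatisfiable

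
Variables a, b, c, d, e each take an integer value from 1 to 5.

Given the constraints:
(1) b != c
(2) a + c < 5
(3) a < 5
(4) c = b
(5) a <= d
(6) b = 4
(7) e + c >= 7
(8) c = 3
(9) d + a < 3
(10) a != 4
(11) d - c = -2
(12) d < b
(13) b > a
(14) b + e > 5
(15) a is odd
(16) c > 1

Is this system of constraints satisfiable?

Constraint 8 fixes c = 3 and constraint 6 fixes b = 4, but constraint 4 requires c = b. Since 3 ≠ 4, contradiction.

Unsatisfiable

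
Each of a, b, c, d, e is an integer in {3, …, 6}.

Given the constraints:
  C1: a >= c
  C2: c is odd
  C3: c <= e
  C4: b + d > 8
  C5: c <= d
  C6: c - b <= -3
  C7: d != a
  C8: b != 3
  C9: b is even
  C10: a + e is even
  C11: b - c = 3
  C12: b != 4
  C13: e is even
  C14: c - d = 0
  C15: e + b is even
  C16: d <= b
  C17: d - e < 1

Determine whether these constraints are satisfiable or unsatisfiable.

The assignment a = 6, b = 6, c = 3, d = 3, e = 4 works:
  constraint 4 holds since b + d = 9.
  constraint 6 holds since c - b = -3.
The rest check out directly.

Satisfiable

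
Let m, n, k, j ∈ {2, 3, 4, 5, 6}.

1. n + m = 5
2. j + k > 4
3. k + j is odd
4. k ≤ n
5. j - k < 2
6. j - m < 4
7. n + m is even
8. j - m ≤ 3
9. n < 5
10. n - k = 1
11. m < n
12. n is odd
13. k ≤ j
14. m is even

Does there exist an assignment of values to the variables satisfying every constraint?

Unsatisfiable

Constraint 12 makes n odd and constraint 14 makes m even, so n + m must be odd. Constraint 7 says n + m is even — contradiction.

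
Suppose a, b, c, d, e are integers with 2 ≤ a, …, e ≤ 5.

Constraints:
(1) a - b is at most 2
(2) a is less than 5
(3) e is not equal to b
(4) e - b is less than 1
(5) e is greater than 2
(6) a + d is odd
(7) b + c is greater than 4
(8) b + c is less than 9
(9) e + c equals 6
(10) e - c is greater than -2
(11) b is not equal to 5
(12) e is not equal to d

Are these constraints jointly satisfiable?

Satisfiable

The assignment a = 4, b = 4, c = 3, d = 5, e = 3 works:
  constraint 1 holds since a - b = 0.
  constraint 4 holds since e - b = -1.
  constraint 7 holds since b + c = 7.
The rest check out directly.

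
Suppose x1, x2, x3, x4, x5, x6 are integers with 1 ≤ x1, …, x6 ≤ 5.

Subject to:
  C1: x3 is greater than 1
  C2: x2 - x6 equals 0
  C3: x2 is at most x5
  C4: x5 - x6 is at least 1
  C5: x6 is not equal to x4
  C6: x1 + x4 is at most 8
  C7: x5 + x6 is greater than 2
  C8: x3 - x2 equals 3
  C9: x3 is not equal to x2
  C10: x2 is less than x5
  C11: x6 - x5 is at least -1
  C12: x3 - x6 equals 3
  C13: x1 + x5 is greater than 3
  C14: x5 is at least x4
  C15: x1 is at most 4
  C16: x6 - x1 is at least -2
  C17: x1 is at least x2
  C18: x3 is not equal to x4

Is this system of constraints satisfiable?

Satisfiable

Setting (x1, x2, x3, x4, x5, x6) = (2, 2, 5, 3, 3, 2) satisfies everything: constraint 2: x2 - x6 = 0; constraint 4: x5 - x6 = 1; constraint 6: x1 + x4 = 5, and the others follow.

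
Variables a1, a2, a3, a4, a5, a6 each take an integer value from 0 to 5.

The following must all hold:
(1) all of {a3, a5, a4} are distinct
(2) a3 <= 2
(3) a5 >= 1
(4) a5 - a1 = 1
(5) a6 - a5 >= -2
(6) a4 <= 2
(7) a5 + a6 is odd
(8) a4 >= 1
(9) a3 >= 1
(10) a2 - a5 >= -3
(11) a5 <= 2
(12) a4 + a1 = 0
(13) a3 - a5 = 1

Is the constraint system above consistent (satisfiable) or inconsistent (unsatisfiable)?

Unsatisfiable

Constraints 2, 3, 6, 8, 9, and 11 confine each of a3, a5, a4 to the 2 values {1, 2}.
Constraint 1 requires all 3 of them to be distinct, but only 2 values are available — impossible by the pigeonhole principle.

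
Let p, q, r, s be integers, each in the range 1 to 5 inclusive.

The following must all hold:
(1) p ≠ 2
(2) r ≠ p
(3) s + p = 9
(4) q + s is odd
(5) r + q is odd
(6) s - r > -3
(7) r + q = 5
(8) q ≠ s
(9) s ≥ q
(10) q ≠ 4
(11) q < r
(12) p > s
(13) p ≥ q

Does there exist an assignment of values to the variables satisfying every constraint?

Setting (p, q, r, s) = (5, 1, 4, 4) satisfies everything: constraint 3: s + p = 9; constraint 6: s - r = 0; constraint 7: r + q = 5, and the others follow.

Satisfiable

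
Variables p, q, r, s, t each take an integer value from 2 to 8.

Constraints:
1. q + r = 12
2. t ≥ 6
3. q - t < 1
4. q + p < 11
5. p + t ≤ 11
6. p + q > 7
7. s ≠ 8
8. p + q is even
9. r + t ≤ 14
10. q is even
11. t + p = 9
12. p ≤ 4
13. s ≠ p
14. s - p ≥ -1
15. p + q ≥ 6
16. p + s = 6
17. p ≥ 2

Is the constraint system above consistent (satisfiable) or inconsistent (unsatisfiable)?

The assignment p = 2, q = 6, r = 6, s = 4, t = 7 works:
  constraint 1 holds since q + r = 12.
  constraint 3 holds since q - t = -1.
The rest check out directly.

Satisfiable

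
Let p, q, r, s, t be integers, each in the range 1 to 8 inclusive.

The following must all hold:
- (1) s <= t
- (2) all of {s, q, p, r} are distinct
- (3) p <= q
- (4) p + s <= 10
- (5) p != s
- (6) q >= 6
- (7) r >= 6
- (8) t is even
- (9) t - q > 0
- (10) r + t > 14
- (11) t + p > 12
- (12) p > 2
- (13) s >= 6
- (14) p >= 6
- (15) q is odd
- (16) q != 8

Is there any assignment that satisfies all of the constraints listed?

Unsatisfiable

Constraints 6, 7, 13, and 14 confine each of s, q, p, r to the 3 values {6, …, 8} (the domain already gives each ≤ 8).
Constraint 2 requires all 4 of them to be distinct, but only 3 values are available — impossible by the pigeonhole principle.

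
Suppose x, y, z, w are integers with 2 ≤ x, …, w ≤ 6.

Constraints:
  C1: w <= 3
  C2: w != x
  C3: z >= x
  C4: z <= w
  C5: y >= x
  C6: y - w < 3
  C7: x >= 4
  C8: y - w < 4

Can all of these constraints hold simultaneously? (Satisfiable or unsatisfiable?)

From constraints 3 and 7: z ≥ x and x ≥ 4, so z ≥ 4. From constraints 1 and 4: z ≤ w and w ≤ 3, so z ≤ 3. But 3 < 4, so no value of z works.

Unsatisfiable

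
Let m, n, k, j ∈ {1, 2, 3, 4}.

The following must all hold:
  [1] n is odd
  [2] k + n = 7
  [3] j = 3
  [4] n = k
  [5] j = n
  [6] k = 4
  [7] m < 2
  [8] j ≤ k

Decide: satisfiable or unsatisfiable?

Unsatisfiable

Constraint 3 fixes j = 3 and constraint 6 fixes k = 4. Constraints 4 and 5 give j = n = k, so j = k. But 3 ≠ 4 — contradiction.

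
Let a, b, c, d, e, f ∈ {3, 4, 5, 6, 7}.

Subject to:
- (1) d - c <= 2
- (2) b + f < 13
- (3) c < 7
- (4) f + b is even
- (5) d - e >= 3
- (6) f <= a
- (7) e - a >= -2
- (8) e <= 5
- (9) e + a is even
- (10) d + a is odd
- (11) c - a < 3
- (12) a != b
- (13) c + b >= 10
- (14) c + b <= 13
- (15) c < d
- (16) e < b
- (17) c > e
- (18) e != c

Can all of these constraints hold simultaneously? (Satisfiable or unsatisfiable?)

The assignment a = 3, b = 7, c = 4, d = 6, e = 3, f = 3 works:
  constraint 1 holds since d - c = 2.
  constraint 2 holds since b + f = 10.
  constraint 5 holds since d - e = 3.
The rest check out directly.

Satisfiable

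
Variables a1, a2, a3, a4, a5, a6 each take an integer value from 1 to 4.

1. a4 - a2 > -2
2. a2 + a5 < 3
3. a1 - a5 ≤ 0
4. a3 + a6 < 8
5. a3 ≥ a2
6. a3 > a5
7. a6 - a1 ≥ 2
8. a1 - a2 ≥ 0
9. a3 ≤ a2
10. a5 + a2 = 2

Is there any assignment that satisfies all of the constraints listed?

Constraints 3, 6, 8, and 9 give a1 ≤ a5, a5 < a3, a3 ≤ a2, a2 ≤ a1. Chaining: a1 ≤ a5 < a3 ≤ a2 ≤ a1, which forces a1 < a1 — impossible.

Unsatisfiable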